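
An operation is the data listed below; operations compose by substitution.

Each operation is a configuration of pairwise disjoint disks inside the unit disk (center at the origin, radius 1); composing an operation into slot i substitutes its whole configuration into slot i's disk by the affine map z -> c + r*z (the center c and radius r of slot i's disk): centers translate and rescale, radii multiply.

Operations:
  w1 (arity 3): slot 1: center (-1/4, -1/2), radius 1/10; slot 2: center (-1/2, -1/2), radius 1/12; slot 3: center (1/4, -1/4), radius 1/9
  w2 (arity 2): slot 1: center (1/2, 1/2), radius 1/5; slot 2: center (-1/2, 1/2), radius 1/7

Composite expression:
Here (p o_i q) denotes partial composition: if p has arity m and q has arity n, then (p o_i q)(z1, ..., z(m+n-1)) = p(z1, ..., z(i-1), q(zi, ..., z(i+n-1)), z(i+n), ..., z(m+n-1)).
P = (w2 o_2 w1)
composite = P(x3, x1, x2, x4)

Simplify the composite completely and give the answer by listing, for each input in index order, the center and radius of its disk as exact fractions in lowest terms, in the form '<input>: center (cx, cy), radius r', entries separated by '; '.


x1: center (-15/28, 3/7), radius 1/70; x2: center (-4/7, 3/7), radius 1/84; x3: center (1/2, 1/2), radius 1/5; x4: center (-13/28, 13/28), radius 1/63

Affine substitution under w2: radii multiply and x-centers shift.
tracing x3 down its 1-map path: center (1/2, 1/2), radius 1/5
tracing x1 down its 2-map path: center (-15/28, 3/7), radius 1/70
tracing x2 down its 2-map path: center (-4/7, 3/7), radius 1/84
tracing x4 down its 2-map path: center (-13/28, 13/28), radius 1/63


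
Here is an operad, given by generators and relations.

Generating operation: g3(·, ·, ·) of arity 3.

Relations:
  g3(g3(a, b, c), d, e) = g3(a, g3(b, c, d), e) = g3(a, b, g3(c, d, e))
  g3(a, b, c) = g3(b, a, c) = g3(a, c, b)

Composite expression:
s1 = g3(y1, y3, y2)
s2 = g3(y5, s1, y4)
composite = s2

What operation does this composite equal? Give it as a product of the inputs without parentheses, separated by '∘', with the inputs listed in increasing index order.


y1 ∘ y2 ∘ y3 ∘ y4 ∘ y5

Any arrangement under g3 is one operation, so sort the y-inputs.
g3(y1, y3, y2) collapses to y1 ∘ y3 ∘ y2
g3(y5, g3(y1, y3, y2), y4) collapses to y5 ∘ y1 ∘ y3 ∘ y2 ∘ y4
putting the inputs in ascending order: y1 ∘ y2 ∘ y3 ∘ y4 ∘ y5


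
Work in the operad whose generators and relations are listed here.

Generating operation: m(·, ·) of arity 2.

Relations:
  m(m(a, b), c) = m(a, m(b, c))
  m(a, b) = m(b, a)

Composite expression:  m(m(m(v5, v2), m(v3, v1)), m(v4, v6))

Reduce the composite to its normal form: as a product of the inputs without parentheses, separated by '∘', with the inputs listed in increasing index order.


Shape and order are irrelevant to m; the v-input set decides.
m(v5, v2) spells out as v5 ∘ v2
m(v3, v1) spells out as v3 ∘ v1
m(m(v5, v2), m(v3, v1)) spells out as v5 ∘ v2 ∘ v3 ∘ v1
m(v4, v6) spells out as v4 ∘ v6
m(m(m(v5, v2), m(v3, v1)), m(v4, v6)) spells out as v5 ∘ v2 ∘ v3 ∘ v1 ∘ v4 ∘ v6
sorting the factors by input index: v1 ∘ v2 ∘ v3 ∘ v4 ∘ v5 ∘ v6

v1 ∘ v2 ∘ v3 ∘ v4 ∘ v5 ∘ v6


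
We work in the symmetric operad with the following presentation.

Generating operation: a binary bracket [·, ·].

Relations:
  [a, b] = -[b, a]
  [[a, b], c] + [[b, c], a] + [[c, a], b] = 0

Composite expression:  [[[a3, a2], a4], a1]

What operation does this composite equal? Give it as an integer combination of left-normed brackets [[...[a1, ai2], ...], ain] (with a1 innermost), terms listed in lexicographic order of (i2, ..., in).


[[[a1, a2], a3], a4] - [[[a1, a3], a2], a4] - [[[a1, a4], a2], a3] + [[[a1, a4], a3], a2]

Skip Jacobi rewriting: expand, keep a1-initial words, read off terms.
Composite bracket: [[[a3, a2], a4], a1]
Applying ab - ba throughout gives 8 signed words (2^3 = 8).
Only words starting with a1 matter:
  the word a1a2a3a4 carries sign +1 and contributes +[[[a1, a2], a3], a4]
  the word a1a3a2a4 carries sign -1 and contributes -[[[a1, a3], a2], a4]
  the word a1a4a2a3 carries sign -1 and contributes -[[[a1, a4], a2], a3]
  the word a1a4a3a2 carries sign +1 and contributes +[[[a1, a4], a3], a2]


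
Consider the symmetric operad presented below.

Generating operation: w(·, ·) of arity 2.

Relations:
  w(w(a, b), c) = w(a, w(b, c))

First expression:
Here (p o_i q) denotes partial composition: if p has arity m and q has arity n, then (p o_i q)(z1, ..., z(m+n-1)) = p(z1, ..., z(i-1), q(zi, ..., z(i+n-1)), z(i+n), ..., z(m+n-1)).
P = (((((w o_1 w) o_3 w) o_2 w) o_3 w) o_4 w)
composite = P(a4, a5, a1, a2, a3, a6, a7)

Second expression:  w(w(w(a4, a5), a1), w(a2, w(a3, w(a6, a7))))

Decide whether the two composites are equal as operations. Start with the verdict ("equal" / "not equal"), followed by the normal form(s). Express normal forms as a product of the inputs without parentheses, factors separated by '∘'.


The first expression, normalized: a4 ∘ a5 ∘ a1 ∘ a2 ∘ a3 ∘ a6 ∘ a7
The second expression, normalized: a4 ∘ a5 ∘ a1 ∘ a2 ∘ a3 ∘ a6 ∘ a7
Identical normal forms: equal.

equal — both sides give a4 ∘ a5 ∘ a1 ∘ a2 ∘ a3 ∘ a6 ∘ a7


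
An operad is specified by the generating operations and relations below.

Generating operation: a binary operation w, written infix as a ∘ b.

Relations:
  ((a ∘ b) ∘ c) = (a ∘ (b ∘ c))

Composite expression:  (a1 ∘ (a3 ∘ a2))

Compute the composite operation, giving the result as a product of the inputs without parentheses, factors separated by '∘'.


a1 ∘ a3 ∘ a2

Under associativity of w, the answer is the a's in reading order.
(a3 ∘ a2) reduces to a3 ∘ a2
(a1 ∘ (a3 ∘ a2)) reduces to a1 ∘ a3 ∘ a2


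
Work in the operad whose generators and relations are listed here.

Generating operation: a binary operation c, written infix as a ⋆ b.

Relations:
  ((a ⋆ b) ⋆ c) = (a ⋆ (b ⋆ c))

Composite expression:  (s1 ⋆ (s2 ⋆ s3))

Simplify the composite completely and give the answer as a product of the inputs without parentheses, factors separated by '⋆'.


s1 ⋆ s2 ⋆ s3

Key point: c is associative — brackets drop, the s-order remains.
(s2 ⋆ s3) reduces to s2 ⋆ s3
(s1 ⋆ (s2 ⋆ s3)) reduces to s1 ⋆ s2 ⋆ s3


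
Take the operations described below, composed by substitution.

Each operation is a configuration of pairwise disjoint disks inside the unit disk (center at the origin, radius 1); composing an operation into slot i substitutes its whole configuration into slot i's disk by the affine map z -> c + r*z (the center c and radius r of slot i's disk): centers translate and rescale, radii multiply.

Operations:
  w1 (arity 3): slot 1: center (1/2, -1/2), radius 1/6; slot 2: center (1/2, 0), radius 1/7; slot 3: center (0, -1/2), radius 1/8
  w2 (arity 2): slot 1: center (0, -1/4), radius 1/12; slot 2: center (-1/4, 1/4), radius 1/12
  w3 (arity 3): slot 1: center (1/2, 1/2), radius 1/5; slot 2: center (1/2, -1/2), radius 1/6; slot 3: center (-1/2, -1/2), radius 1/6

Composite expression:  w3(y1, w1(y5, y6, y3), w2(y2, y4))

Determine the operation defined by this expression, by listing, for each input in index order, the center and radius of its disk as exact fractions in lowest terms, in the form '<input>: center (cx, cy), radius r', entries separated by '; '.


Below w3, radii multiply path by path; the y-disk centers shift.
for y1, the 1-step affine chain lands on center (1/2, 1/2), radius 1/5
for y5, the 2-step affine chain lands on center (7/12, -7/12), radius 1/36
for y6, the 2-step affine chain lands on center (7/12, -1/2), radius 1/42
for y3, the 2-step affine chain lands on center (1/2, -7/12), radius 1/48
for y2, the 2-step affine chain lands on center (-1/2, -13/24), radius 1/72
for y4, the 2-step affine chain lands on center (-13/24, -11/24), radius 1/72

y1: center (1/2, 1/2), radius 1/5; y2: center (-1/2, -13/24), radius 1/72; y3: center (1/2, -7/12), radius 1/48; y4: center (-13/24, -11/24), radius 1/72; y5: center (7/12, -7/12), radius 1/36; y6: center (7/12, -1/2), radius 1/42


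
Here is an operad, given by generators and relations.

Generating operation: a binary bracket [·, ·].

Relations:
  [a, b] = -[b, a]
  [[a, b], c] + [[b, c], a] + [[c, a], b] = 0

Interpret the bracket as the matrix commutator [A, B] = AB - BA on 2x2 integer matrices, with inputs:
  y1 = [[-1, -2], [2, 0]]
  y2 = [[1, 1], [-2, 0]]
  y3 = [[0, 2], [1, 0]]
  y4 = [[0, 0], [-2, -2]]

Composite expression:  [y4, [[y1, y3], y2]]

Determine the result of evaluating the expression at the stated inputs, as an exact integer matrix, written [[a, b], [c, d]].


[[-20, -20], [34, 20]]

[y1, y3] = [[-6, -2], [1, 6]]
[[y1, y3], y2] = [[3, -10], [-23, -3]]
[y4, [[y1, y3], y2]] = [[-20, -20], [34, 20]]


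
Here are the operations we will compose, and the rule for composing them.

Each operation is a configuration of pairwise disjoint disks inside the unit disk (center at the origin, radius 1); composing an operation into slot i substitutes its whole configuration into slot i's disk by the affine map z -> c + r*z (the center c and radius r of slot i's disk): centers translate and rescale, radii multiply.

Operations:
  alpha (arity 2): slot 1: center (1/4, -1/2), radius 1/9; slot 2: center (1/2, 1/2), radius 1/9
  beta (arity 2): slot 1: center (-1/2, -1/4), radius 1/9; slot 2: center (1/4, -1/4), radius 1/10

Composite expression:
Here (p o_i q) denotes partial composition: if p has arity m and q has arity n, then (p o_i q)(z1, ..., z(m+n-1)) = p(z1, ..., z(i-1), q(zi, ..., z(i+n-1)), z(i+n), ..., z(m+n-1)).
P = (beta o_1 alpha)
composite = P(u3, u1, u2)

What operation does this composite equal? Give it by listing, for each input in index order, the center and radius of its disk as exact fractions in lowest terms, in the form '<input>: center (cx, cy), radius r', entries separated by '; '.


Affine substitution under beta: radii multiply and u-centers shift.
input u3: applying the 2 nested substitutions gives center (-17/36, -11/36), radius 1/81
input u1: applying the 2 nested substitutions gives center (-4/9, -7/36), radius 1/81
input u2: applying the 1 nested substitution gives center (1/4, -1/4), radius 1/10

u1: center (-4/9, -7/36), radius 1/81; u2: center (1/4, -1/4), radius 1/10; u3: center (-17/36, -11/36), radius 1/81


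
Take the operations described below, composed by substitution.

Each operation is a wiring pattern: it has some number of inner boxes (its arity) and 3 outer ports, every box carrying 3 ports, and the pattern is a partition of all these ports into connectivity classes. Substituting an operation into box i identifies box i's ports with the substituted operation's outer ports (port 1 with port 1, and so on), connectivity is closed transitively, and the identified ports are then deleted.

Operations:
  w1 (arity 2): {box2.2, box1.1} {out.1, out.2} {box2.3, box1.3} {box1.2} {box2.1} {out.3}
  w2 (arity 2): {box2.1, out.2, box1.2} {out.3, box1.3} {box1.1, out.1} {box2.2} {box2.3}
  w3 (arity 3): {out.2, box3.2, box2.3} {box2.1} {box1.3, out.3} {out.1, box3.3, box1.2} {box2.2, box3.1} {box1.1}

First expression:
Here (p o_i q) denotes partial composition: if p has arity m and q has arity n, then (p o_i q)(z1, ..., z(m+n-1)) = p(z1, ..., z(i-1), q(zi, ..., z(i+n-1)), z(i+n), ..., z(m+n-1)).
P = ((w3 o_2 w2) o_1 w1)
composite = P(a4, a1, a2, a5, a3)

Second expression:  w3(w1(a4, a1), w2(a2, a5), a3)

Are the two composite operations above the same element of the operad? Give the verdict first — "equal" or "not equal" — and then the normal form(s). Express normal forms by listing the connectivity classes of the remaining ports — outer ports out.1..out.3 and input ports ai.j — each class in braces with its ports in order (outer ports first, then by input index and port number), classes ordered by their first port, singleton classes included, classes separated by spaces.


equal; the common form is {out.1, a3.3} {out.2, a2.3, a3.2} {out.3} {a1.1} {a1.2, a4.1} {a1.3, a4.3} {a2.1} {a2.2, a3.1, a5.1} {a4.2} {a5.2} {a5.3}

The first expression, normalized: {out.1, a3.3} {out.2, a2.3, a3.2} {out.3} {a1.1} {a1.2, a4.1} {a1.3, a4.3} {a2.1} {a2.2, a3.1, a5.1} {a4.2} {a5.2} {a5.3}
The second expression, normalized: {out.1, a3.3} {out.2, a2.3, a3.2} {out.3} {a1.1} {a1.2, a4.1} {a1.3, a4.3} {a2.1} {a2.2, a3.1, a5.1} {a4.2} {a5.2} {a5.3}
Same normal form: equal.


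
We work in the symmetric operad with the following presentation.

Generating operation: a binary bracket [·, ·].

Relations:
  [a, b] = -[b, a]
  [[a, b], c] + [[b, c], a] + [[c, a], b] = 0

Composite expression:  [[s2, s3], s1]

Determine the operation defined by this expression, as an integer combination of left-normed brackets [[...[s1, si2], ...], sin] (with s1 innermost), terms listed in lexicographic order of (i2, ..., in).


In the tensor algebra, words opening s1 carry the s1-anchored form.
Composite bracket: [[s2, s3], s1]
The bracket unfolds into 4 signed words via [a, b] = ab - ba (2^2 = 4).
Only words starting with s1 matter:
  word s1s2s3 has sign -1, contributing -[[s1, s2], s3]
  word s1s3s2 has sign +1, contributing +[[s1, s3], s2]

-[[s1, s2], s3] + [[s1, s3], s2]


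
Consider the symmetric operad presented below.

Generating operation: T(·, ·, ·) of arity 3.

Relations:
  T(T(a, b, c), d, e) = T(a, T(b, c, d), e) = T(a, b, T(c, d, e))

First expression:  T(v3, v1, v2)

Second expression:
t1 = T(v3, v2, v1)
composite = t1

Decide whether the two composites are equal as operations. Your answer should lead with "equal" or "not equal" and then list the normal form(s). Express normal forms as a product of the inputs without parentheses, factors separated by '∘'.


not equal; the first gives v3 ∘ v1 ∘ v2 and the second v3 ∘ v2 ∘ v1

The first expression reduces to v3 ∘ v1 ∘ v2
The second expression reduces to v3 ∘ v2 ∘ v1
No match — not equal.


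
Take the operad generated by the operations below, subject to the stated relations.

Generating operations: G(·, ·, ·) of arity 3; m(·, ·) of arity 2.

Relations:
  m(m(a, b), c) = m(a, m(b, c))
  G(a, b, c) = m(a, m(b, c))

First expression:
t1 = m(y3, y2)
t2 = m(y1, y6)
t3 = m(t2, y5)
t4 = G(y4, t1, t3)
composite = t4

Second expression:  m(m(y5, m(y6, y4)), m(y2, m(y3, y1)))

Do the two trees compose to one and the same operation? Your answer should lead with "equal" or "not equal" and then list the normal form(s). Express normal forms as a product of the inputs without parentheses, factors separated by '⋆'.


The first composite normalizes to y4 ⋆ y3 ⋆ y2 ⋆ y1 ⋆ y6 ⋆ y5
The second composite normalizes to y5 ⋆ y6 ⋆ y4 ⋆ y2 ⋆ y3 ⋆ y1
No match — not equal.

not equal: they reduce to y4 ⋆ y3 ⋆ y2 ⋆ y1 ⋆ y6 ⋆ y5 and y5 ⋆ y6 ⋆ y4 ⋆ y2 ⋆ y3 ⋆ y1


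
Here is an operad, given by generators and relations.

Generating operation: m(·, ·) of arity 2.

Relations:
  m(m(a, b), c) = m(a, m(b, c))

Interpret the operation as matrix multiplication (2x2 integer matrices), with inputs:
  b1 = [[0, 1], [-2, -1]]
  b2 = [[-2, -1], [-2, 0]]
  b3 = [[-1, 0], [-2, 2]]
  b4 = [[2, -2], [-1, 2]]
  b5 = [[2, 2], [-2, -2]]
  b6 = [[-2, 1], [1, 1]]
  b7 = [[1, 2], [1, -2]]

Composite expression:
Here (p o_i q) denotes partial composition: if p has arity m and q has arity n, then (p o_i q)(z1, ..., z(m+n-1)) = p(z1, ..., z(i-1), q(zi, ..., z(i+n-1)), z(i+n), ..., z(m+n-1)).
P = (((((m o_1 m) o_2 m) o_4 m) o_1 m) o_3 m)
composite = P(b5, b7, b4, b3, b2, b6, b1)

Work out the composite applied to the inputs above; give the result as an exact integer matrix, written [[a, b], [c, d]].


[[-16, -48], [16, 48]]

m(b5, b7) = [[4, 0], [-4, 0]]
m(b4, b3) = [[2, -4], [-3, 4]]
m(m(b4, b3), b2) = [[4, -2], [-2, 3]]
m(m(b5, b7), m(m(b4, b3), b2)) = [[16, -8], [-16, 8]]
m(b6, b1) = [[-2, -3], [-2, 0]]
m(m(m(b5, b7), m(m(b4, b3), b2)), m(b6, b1)) = [[-16, -48], [16, 48]]


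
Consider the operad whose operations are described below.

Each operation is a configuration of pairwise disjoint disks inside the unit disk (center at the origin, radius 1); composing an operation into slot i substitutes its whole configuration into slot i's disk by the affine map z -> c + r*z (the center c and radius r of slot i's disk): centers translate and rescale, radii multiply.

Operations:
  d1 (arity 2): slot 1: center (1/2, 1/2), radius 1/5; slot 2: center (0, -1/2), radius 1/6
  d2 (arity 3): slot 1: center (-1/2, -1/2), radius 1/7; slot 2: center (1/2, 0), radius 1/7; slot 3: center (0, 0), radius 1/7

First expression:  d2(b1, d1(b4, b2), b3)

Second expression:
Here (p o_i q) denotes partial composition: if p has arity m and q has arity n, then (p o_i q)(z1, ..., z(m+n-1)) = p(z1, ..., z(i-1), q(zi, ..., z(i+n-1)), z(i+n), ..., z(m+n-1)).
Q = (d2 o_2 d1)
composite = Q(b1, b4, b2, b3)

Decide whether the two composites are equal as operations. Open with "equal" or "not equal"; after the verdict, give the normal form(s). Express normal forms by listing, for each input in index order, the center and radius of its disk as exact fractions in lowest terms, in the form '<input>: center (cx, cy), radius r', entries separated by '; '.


equal: each reduces to b1: center (-1/2, -1/2), radius 1/7; b2: center (1/2, -1/14), radius 1/42; b3: center (0, 0), radius 1/7; b4: center (4/7, 1/14), radius 1/35

The first expression reduces to b1: center (-1/2, -1/2), radius 1/7; b2: center (1/2, -1/14), radius 1/42; b3: center (0, 0), radius 1/7; b4: center (4/7, 1/14), radius 1/35
The second expression reduces to b1: center (-1/2, -1/2), radius 1/7; b2: center (1/2, -1/14), radius 1/42; b3: center (0, 0), radius 1/7; b4: center (4/7, 1/14), radius 1/35
One common form — equal.


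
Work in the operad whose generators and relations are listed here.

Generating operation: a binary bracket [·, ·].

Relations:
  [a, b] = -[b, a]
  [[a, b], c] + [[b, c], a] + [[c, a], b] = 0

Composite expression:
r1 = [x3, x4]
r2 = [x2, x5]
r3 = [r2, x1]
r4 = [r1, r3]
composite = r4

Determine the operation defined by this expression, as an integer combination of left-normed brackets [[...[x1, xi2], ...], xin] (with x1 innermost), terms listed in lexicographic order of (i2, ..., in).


In the tensor algebra, words opening x1 carry the x1-anchored form.
Composite bracket: [[x3, x4], [[x2, x5], x1]]
Expanding via [a, b] = ab - ba: 16 signed words (2^4 = 16).
Only words starting with x1 matter:
  from x1x2x5x3x4, sign +1: term +[[[[x1, x2], x5], x3], x4]
  from x1x2x5x4x3, sign -1: term -[[[[x1, x2], x5], x4], x3]
  from x1x5x2x3x4, sign -1: term -[[[[x1, x5], x2], x3], x4]
  from x1x5x2x4x3, sign +1: term +[[[[x1, x5], x2], x4], x3]

[[[[x1, x2], x5], x3], x4] - [[[[x1, x2], x5], x4], x3] - [[[[x1, x5], x2], x3], x4] + [[[[x1, x5], x2], x4], x3]


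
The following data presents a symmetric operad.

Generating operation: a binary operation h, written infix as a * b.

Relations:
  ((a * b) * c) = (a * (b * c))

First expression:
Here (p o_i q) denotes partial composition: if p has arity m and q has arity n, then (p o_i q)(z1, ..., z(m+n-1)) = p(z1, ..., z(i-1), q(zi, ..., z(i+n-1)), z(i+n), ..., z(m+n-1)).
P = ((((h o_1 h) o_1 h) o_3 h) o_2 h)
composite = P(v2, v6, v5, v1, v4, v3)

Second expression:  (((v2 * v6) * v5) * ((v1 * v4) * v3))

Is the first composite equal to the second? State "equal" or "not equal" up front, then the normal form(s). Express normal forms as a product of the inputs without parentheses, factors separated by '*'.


In normal form, the first expression is v2 * v6 * v5 * v1 * v4 * v3
In normal form, the second expression is v2 * v6 * v5 * v1 * v4 * v3
The normal forms match — equal.

equal; both compose to v2 * v6 * v5 * v1 * v4 * v3


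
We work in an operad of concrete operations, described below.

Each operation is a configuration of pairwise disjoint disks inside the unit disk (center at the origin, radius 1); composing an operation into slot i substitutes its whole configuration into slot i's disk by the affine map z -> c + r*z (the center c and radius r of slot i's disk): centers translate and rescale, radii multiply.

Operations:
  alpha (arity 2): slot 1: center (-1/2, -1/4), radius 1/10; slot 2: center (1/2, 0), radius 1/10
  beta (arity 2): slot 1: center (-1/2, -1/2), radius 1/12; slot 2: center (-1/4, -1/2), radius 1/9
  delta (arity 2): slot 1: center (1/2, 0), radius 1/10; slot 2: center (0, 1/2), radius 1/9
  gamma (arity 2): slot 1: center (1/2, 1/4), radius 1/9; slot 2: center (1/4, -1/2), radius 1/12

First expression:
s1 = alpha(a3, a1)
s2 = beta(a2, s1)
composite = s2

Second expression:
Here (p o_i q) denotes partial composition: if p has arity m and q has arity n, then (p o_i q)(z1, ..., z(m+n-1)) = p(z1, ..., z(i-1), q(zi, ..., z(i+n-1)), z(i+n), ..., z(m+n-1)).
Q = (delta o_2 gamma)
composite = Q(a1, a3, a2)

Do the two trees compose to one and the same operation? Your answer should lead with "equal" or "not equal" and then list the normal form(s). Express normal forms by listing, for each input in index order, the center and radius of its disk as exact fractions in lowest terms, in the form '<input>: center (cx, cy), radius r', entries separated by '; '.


not equal: they reduce to a1: center (-7/36, -1/2), radius 1/90; a2: center (-1/2, -1/2), radius 1/12; a3: center (-11/36, -19/36), radius 1/90 and a1: center (1/2, 0), radius 1/10; a2: center (1/36, 4/9), radius 1/108; a3: center (1/18, 19/36), radius 1/81

The first composite normalizes to a1: center (-7/36, -1/2), radius 1/90; a2: center (-1/2, -1/2), radius 1/12; a3: center (-11/36, -19/36), radius 1/90
The second composite normalizes to a1: center (1/2, 0), radius 1/10; a2: center (1/36, 4/9), radius 1/108; a3: center (1/18, 19/36), radius 1/81
Different reductions; not equal.


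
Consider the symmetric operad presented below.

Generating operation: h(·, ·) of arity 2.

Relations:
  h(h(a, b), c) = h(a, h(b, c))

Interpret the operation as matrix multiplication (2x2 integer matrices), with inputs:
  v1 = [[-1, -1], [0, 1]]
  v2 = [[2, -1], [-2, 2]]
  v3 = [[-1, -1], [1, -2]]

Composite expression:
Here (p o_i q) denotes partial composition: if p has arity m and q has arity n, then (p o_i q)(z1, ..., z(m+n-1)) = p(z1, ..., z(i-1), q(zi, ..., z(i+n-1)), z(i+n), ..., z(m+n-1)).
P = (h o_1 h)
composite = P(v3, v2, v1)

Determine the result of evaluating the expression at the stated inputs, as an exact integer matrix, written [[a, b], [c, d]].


[[0, -1], [-6, -11]]

h(v3, v2) = [[0, -1], [6, -5]]
h(h(v3, v2), v1) = [[0, -1], [-6, -11]]


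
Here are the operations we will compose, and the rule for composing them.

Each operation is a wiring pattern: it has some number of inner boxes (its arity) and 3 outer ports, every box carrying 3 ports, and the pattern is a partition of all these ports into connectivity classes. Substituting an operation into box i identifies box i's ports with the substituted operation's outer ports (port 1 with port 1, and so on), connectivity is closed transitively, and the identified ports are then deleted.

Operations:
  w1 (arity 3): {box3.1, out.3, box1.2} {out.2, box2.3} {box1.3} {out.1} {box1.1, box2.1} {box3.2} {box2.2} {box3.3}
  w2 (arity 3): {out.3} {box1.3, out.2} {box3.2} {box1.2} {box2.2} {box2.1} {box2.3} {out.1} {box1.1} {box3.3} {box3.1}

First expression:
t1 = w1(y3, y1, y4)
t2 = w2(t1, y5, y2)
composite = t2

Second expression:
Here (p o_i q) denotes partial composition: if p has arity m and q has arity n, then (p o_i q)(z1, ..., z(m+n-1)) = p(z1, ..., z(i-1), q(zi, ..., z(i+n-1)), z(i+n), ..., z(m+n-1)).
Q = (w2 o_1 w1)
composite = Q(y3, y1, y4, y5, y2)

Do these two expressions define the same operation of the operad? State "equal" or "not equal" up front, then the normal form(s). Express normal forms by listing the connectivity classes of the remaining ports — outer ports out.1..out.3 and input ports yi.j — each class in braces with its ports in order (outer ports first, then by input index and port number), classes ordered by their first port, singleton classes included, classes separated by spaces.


Reducing the first expression gives {out.1} {out.2, y3.2, y4.1} {out.3} {y1.1, y3.1} {y1.2} {y1.3} {y2.1} {y2.2} {y2.3} {y3.3} {y4.2} {y4.3} {y5.1} {y5.2} {y5.3}
Reducing the second expression gives {out.1} {out.2, y3.2, y4.1} {out.3} {y1.1, y3.1} {y1.2} {y1.3} {y2.1} {y2.2} {y2.3} {y3.3} {y4.2} {y4.3} {y5.1} {y5.2} {y5.3}
Identical normal forms: equal.

equal — both sides give {out.1} {out.2, y3.2, y4.1} {out.3} {y1.1, y3.1} {y1.2} {y1.3} {y2.1} {y2.2} {y2.3} {y3.3} {y4.2} {y4.3} {y5.1} {y5.2} {y5.3}


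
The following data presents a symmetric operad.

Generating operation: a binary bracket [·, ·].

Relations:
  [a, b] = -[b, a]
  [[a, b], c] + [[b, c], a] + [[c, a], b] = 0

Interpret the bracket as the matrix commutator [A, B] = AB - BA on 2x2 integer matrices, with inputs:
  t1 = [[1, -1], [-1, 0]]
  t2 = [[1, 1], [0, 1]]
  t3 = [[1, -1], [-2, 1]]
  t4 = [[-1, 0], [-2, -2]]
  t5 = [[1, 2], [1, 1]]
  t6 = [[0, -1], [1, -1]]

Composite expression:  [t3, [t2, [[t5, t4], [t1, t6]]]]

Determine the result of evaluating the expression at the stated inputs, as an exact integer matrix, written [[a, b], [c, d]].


[[-16, -40], [80, 16]]


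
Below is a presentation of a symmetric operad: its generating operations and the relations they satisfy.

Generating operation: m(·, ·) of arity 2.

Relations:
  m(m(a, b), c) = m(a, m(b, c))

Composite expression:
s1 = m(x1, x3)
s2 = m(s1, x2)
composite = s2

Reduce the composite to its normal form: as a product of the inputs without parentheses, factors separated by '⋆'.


x1 ⋆ x3 ⋆ x2

Under associativity of m, the answer is the x's in reading order.
m(x1, x3) flattens to x1 ⋆ x3
m(m(x1, x3), x2) flattens to x1 ⋆ x3 ⋆ x2


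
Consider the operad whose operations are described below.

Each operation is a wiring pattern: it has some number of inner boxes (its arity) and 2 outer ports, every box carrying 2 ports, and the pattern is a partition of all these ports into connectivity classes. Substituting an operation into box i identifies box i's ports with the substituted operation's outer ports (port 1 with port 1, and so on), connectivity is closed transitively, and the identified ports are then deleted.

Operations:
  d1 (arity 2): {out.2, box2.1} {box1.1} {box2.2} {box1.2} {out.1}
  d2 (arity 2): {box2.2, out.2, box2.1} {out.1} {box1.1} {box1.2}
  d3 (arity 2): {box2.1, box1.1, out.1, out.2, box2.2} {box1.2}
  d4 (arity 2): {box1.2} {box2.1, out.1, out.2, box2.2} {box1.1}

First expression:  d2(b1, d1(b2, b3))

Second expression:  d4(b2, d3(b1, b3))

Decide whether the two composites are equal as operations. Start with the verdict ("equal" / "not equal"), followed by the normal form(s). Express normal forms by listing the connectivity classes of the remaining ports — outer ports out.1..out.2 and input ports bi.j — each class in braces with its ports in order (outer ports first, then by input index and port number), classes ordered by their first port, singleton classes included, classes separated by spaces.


not equal — first {out.1} {out.2, b3.1} {b1.1} {b1.2} {b2.1} {b2.2} {b3.2}, second {out.1, out.2, b1.1, b3.1, b3.2} {b1.2} {b2.1} {b2.2}


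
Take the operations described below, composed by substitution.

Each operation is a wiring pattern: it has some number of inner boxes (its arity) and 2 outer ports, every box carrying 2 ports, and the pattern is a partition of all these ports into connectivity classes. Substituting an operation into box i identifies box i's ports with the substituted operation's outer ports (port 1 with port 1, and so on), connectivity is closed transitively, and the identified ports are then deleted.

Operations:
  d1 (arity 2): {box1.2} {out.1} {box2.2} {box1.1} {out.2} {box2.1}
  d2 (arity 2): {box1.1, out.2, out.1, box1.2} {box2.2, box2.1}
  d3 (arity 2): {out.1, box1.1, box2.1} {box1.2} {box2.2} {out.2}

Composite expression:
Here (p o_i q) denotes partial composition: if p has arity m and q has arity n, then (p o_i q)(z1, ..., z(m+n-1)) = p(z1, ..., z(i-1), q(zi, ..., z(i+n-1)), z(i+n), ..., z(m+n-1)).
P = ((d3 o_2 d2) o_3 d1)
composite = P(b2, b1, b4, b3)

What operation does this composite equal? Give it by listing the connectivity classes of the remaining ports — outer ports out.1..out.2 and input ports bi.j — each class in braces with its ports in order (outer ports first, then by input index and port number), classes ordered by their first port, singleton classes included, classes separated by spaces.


{out.1, b1.1, b1.2, b2.1} {out.2} {b2.2} {b3.1} {b3.2} {b4.1} {b4.2}

Substituting into d3 glues patterns; closure does the rest.
composing d1 on (b4, b3), with out.j its own outer ports: {out.1} {out.2} {b3.1} {b3.2} {b4.1} {b4.2}
composing d2 on (b1, b4, b3), with out.j its own outer ports: {out.1, out.2, b1.1, b1.2} {b3.1} {b3.2} {b4.1} {b4.2}
composing d3 on (b2, b1, b4, b3), with out.j its own outer ports: {out.1, b1.1, b1.2, b2.1} {out.2} {b2.2} {b3.1} {b3.2} {b4.1} {b4.2}


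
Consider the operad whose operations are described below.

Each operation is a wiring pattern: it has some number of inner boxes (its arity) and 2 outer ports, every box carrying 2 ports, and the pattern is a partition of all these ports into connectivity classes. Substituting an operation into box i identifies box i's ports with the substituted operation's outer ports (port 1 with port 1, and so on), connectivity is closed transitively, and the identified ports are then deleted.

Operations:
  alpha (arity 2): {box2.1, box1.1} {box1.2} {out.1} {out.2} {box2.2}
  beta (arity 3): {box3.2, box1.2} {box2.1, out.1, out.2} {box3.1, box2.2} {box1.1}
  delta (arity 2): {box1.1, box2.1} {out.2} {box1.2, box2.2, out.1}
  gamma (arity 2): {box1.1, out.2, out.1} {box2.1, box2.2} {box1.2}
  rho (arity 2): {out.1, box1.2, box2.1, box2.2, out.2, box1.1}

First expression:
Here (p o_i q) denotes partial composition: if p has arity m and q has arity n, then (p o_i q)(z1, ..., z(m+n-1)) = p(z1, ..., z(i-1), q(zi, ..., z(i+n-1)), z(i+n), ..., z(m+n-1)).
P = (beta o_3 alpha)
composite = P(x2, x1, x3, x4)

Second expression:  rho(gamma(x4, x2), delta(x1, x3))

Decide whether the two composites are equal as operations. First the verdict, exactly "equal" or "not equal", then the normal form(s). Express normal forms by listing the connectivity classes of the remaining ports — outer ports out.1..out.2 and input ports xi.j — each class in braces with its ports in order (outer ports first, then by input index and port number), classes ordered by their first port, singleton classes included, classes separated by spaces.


Normal form of the first expression: {out.1, out.2, x1.1} {x1.2} {x2.1} {x2.2} {x3.1, x4.1} {x3.2} {x4.2}
Normal form of the second expression: {out.1, out.2, x1.2, x3.2, x4.1} {x1.1, x3.1} {x2.1, x2.2} {x4.2}
The normal forms differ: not equal.

not equal; the first gives {out.1, out.2, x1.1} {x1.2} {x2.1} {x2.2} {x3.1, x4.1} {x3.2} {x4.2} and the second {out.1, out.2, x1.2, x3.2, x4.1} {x1.1, x3.1} {x2.1, x2.2} {x4.2}


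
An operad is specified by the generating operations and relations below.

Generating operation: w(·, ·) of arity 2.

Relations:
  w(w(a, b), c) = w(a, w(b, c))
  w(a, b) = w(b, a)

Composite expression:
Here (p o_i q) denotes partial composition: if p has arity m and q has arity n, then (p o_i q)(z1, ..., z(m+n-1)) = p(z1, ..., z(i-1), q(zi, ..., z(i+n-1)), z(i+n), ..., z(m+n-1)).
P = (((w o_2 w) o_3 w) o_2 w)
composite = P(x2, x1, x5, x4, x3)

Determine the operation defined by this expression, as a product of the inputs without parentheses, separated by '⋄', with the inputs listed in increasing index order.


x1 ⋄ x2 ⋄ x3 ⋄ x4 ⋄ x5

Key point: w commutes, so take the x-inputs in any fixed order.
w(x1, x5) linearizes to x1 ⋄ x5
w(x4, x3) linearizes to x4 ⋄ x3
w(w(x1, x5), w(x4, x3)) linearizes to x1 ⋄ x5 ⋄ x4 ⋄ x3
w(x2, w(w(x1, x5), w(x4, x3))) linearizes to x2 ⋄ x1 ⋄ x5 ⋄ x4 ⋄ x3
commutativity sorts the factors: x1 ⋄ x2 ⋄ x3 ⋄ x4 ⋄ x5


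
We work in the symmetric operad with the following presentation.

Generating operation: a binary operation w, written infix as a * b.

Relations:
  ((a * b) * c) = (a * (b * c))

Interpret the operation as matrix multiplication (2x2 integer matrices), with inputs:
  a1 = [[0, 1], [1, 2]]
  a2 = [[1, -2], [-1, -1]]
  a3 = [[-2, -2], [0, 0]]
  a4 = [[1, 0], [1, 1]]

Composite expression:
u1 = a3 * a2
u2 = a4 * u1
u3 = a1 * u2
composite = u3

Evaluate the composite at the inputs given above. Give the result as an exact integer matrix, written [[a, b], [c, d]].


[[0, 6], [0, 18]]

(a3 * a2) = [[0, 6], [0, 0]]
(a4 * (a3 * a2)) = [[0, 6], [0, 6]]
(a1 * (a4 * (a3 * a2))) = [[0, 6], [0, 18]]


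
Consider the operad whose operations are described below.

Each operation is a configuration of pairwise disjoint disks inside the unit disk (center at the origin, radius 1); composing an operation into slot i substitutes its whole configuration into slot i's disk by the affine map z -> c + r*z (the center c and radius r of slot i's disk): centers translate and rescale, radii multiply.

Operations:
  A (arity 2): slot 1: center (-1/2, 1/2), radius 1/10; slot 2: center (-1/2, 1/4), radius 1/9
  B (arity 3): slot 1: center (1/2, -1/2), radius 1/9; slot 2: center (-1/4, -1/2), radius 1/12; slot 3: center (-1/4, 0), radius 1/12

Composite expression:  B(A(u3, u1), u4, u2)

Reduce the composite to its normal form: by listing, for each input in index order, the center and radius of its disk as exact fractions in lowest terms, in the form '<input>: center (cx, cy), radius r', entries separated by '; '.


Nesting under B composes maps z -> c + r*z down each u-path.
input u3: applying the 2 nested substitutions gives center (4/9, -4/9), radius 1/90
input u1: applying the 2 nested substitutions gives center (4/9, -17/36), radius 1/81
input u4: applying the 1 nested substitution gives center (-1/4, -1/2), radius 1/12
input u2: applying the 1 nested substitution gives center (-1/4, 0), radius 1/12

u1: center (4/9, -17/36), radius 1/81; u2: center (-1/4, 0), radius 1/12; u3: center (4/9, -4/9), radius 1/90; u4: center (-1/4, -1/2), radius 1/12


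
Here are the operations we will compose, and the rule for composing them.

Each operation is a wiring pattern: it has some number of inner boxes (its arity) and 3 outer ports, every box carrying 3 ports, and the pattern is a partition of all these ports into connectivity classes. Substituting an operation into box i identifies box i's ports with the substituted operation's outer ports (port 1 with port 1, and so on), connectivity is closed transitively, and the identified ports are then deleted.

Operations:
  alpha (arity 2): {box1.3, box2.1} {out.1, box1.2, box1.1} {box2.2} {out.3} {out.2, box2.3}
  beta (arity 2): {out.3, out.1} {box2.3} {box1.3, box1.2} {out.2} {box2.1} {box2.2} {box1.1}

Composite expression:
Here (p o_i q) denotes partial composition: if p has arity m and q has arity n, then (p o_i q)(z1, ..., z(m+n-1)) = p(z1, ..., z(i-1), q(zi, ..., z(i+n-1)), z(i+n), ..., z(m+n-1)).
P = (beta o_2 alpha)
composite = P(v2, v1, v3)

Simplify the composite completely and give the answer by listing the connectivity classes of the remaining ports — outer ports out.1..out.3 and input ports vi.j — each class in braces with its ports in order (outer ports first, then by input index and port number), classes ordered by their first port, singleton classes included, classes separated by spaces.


{out.1, out.3} {out.2} {v1.1, v1.2} {v1.3, v3.1} {v2.1} {v2.2, v2.3} {v3.2} {v3.3}

Treat the ports identified at beta as solder joints: merge, then drop.
the subtree at alpha composes to {out.1, v1.1, v1.2} {out.2, v3.3} {out.3} {v1.3, v3.1} {v3.2} on (v1, v3); out.j = own outer ports
the subtree at beta composes to {out.1, out.3} {out.2} {v1.1, v1.2} {v1.3, v3.1} {v2.1} {v2.2, v2.3} {v3.2} {v3.3} on (v2, v1, v3); out.j = own outer ports


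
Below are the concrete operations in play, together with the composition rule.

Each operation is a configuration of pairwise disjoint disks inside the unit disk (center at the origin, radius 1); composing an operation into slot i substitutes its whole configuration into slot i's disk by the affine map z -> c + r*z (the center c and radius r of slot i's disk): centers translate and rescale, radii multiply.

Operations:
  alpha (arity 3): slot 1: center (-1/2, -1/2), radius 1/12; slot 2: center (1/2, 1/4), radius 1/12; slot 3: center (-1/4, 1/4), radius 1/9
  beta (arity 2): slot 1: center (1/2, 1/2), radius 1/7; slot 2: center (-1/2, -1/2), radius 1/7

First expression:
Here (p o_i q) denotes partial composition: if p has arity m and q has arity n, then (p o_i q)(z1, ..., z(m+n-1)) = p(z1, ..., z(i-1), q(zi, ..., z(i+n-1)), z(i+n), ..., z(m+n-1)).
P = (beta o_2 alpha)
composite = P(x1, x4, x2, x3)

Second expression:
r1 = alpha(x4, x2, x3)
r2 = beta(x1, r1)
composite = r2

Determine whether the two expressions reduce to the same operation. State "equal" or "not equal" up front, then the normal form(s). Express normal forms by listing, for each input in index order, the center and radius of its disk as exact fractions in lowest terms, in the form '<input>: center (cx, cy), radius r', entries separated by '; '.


The first expression reduces to x1: center (1/2, 1/2), radius 1/7; x2: center (-3/7, -13/28), radius 1/84; x3: center (-15/28, -13/28), radius 1/63; x4: center (-4/7, -4/7), radius 1/84
The second expression reduces to x1: center (1/2, 1/2), radius 1/7; x2: center (-3/7, -13/28), radius 1/84; x3: center (-15/28, -13/28), radius 1/63; x4: center (-4/7, -4/7), radius 1/84
One common form — equal.

equal; the common form is x1: center (1/2, 1/2), radius 1/7; x2: center (-3/7, -13/28), radius 1/84; x3: center (-15/28, -13/28), radius 1/63; x4: center (-4/7, -4/7), radius 1/84


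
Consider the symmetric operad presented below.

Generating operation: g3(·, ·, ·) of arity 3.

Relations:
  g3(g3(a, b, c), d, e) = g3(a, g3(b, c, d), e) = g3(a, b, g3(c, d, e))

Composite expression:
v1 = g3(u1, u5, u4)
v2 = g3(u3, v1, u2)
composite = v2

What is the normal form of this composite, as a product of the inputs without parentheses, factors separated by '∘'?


u3 ∘ u1 ∘ u5 ∘ u4 ∘ u2

The g3-tree's shape is irrelevant; the u-reading-order decides.
g3(u1, u5, u4) reduces to u1 ∘ u5 ∘ u4
g3(u3, g3(u1, u5, u4), u2) reduces to u3 ∘ u1 ∘ u5 ∘ u4 ∘ u2


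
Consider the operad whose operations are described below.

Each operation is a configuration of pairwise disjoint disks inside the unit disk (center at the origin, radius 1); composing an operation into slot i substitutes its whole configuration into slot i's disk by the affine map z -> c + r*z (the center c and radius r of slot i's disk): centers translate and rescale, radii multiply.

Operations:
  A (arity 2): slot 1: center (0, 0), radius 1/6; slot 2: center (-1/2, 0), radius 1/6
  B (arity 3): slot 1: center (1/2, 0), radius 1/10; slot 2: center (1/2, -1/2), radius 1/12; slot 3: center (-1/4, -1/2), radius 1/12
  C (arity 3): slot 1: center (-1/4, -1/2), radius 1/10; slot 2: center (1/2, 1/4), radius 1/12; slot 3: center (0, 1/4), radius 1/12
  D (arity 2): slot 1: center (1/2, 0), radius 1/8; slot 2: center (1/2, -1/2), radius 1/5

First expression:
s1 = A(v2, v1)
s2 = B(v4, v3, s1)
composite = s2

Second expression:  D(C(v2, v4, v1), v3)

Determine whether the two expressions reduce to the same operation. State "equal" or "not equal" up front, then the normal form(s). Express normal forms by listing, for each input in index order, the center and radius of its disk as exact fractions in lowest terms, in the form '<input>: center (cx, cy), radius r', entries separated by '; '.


not equal; the first gives v1: center (-7/24, -1/2), radius 1/72; v2: center (-1/4, -1/2), radius 1/72; v3: center (1/2, -1/2), radius 1/12; v4: center (1/2, 0), radius 1/10 and the second v1: center (1/2, 1/32), radius 1/96; v2: center (15/32, -1/16), radius 1/80; v3: center (1/2, -1/2), radius 1/5; v4: center (9/16, 1/32), radius 1/96

The first composite normalizes to v1: center (-7/24, -1/2), radius 1/72; v2: center (-1/4, -1/2), radius 1/72; v3: center (1/2, -1/2), radius 1/12; v4: center (1/2, 0), radius 1/10
The second composite normalizes to v1: center (1/2, 1/32), radius 1/96; v2: center (15/32, -1/16), radius 1/80; v3: center (1/2, -1/2), radius 1/5; v4: center (9/16, 1/32), radius 1/96
They disagree, so not equal.
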